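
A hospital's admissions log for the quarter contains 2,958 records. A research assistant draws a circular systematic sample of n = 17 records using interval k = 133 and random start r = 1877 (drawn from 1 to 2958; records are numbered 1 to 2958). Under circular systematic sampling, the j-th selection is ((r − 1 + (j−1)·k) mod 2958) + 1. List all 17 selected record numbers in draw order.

1877, 2010, 2143, 2276, 2409, 2542, 2675, 2808, 2941, 116, 249, 382, 515, 648, 781, 914, 1047

Selection 1: 1877
Selection 2: 1877 + 133 = 2010
Selection 3: 2010 + 133 = 2143
Selection 4: 2143 + 133 = 2276
Selection 5: 2276 + 133 = 2409
Selection 6: 2409 + 133 = 2542
Selection 7: 2542 + 133 = 2675
Selection 8: 2675 + 133 = 2808
Selection 9: 2808 + 133 = 2941
Selection 10: 2941 + 133 = 3074 → 3074 − 2958 = 116
Selection 11: 116 + 133 = 249
Selection 12: 249 + 133 = 382
Selection 13: 382 + 133 = 515
Selection 14: 515 + 133 = 648
Selection 15: 648 + 133 = 781
Selection 16: 781 + 133 = 914
Selection 17: 914 + 133 = 1047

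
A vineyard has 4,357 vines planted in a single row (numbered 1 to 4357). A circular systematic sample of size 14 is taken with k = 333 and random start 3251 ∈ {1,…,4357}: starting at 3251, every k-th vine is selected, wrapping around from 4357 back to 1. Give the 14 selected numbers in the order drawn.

Selection 1: 3251
Selection 2: 3251 + 333 = 3584
Selection 3: 3584 + 333 = 3917
Selection 4: 3917 + 333 = 4250
Selection 5: 4250 + 333 = 4583 → 4583 − 4357 = 226
Selection 6: 226 + 333 = 559
Selection 7: 559 + 333 = 892
Selection 8: 892 + 333 = 1225
Selection 9: 1225 + 333 = 1558
Selection 10: 1558 + 333 = 1891
Selection 11: 1891 + 333 = 2224
Selection 12: 2224 + 333 = 2557
Selection 13: 2557 + 333 = 2890
Selection 14: 2890 + 333 = 3223

3251, 3584, 3917, 4250, 226, 559, 892, 1225, 1558, 1891, 2224, 2557, 2890, 3223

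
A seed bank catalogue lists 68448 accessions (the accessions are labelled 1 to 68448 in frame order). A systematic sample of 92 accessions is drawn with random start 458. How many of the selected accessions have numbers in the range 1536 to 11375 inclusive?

13

k = 68448/92 = 744
First selection ≥ 1536: 458 + ⌈(1536−458)/744⌉·744 = 458 + 2×744 = 1946
Last selection ≤ 11375: 458 + ⌊(11375−458)/744⌋·744 = 458 + 14×744 = 10874
Count = 14 − 2 + 1 = 13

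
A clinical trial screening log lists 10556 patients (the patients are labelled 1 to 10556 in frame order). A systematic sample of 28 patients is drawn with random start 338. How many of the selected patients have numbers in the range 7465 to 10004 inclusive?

k = 10556/28 = 377
First selection ≥ 7465: 338 + ⌈(7465−338)/377⌉·377 = 338 + 19×377 = 7501
Last selection ≤ 10004: 338 + ⌊(10004−338)/377⌋·377 = 338 + 25×377 = 9763
Count = 25 − 19 + 1 = 7

7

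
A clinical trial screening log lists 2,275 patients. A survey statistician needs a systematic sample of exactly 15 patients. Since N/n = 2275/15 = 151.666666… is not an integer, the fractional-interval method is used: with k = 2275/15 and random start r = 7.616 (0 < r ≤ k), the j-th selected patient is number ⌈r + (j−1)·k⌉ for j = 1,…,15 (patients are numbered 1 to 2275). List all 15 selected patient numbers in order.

8, 160, 311, 463, 615, 766, 918, 1070, 1221, 1373, 1525, 1676, 1828, 1980, 2131

j=1: r + 0k = 7.616 → ⌈·⌉ = 8
j=2: r + 1k = 159.282666… → ⌈·⌉ = 160
j=3: r + 2k = 310.949333… → ⌈·⌉ = 311
j=4: r + 3k = 462.616 → ⌈·⌉ = 463
j=5: r + 4k = 614.282666… → ⌈·⌉ = 615
j=6: r + 5k = 765.949333… → ⌈·⌉ = 766
j=7: r + 6k = 917.616 → ⌈·⌉ = 918
j=8: r + 7k = 1069.282666… → ⌈·⌉ = 1070
j=9: r + 8k = 1220.949333… → ⌈·⌉ = 1221
j=10: r + 9k = 1372.616 → ⌈·⌉ = 1373
j=11: r + 10k = 1524.282666… → ⌈·⌉ = 1525
j=12: r + 11k = 1675.949333… → ⌈·⌉ = 1676
j=13: r + 12k = 1827.616 → ⌈·⌉ = 1828
j=14: r + 13k = 1979.282666… → ⌈·⌉ = 1980
j=15: r + 14k = 2130.949333… → ⌈·⌉ = 2131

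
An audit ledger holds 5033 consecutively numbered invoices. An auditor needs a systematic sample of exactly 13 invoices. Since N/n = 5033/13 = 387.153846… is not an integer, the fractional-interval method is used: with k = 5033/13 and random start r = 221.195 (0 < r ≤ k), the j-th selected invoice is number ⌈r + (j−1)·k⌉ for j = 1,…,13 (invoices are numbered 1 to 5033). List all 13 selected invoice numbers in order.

j=1: r + 0k = 221.195 → ⌈·⌉ = 222
j=2: r + 1k = 608.348846… → ⌈·⌉ = 609
j=3: r + 2k = 995.502692… → ⌈·⌉ = 996
j=4: r + 3k = 1382.656538… → ⌈·⌉ = 1383
j=5: r + 4k = 1769.810384… → ⌈·⌉ = 1770
j=6: r + 5k = 2156.964230… → ⌈·⌉ = 2157
j=7: r + 6k = 2544.118076… → ⌈·⌉ = 2545
j=8: r + 7k = 2931.271923… → ⌈·⌉ = 2932
j=9: r + 8k = 3318.425769… → ⌈·⌉ = 3319
j=10: r + 9k = 3705.579615… → ⌈·⌉ = 3706
j=11: r + 10k = 4092.733461… → ⌈·⌉ = 4093
j=12: r + 11k = 4479.887307… → ⌈·⌉ = 4480
j=13: r + 12k = 4867.041153… → ⌈·⌉ = 4868

222, 609, 996, 1383, 1770, 2157, 2545, 2932, 3319, 3706, 4093, 4480, 4868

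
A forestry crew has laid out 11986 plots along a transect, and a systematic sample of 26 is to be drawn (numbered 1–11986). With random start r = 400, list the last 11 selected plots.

k = N/n = 11986/26 = 461
16th selection = 400 + 15×461 = 7315
17th: 7315 + 461 = 7776
18th: 7776 + 461 = 8237
19th: 8237 + 461 = 8698
20th: 8698 + 461 = 9159
21st: 9159 + 461 = 9620
22nd: 9620 + 461 = 10081
23rd: 10081 + 461 = 10542
24th: 10542 + 461 = 11003
25th: 11003 + 461 = 11464
26th: 11464 + 461 = 11925

7315, 7776, 8237, 8698, 9159, 9620, 10081, 10542, 11003, 11464, 11925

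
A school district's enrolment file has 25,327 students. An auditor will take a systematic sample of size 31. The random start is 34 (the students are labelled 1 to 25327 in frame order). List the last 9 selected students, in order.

18008, 18825, 19642, 20459, 21276, 22093, 22910, 23727, 24544

k = N/n = 25327/31 = 817
23rd selection = 34 + 22×817 = 18008
24th: 18008 + 817 = 18825
25th: 18825 + 817 = 19642
26th: 19642 + 817 = 20459
27th: 20459 + 817 = 21276
28th: 21276 + 817 = 22093
29th: 22093 + 817 = 22910
30th: 22910 + 817 = 23727
31st: 23727 + 817 = 24544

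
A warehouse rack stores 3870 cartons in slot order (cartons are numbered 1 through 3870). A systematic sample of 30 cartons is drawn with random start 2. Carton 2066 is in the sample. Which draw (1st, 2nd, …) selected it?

k = 3870/30 = 129
position = (2066 − 2)/129 + 1 = 2064/129 + 1 = 16 + 1 = 17

17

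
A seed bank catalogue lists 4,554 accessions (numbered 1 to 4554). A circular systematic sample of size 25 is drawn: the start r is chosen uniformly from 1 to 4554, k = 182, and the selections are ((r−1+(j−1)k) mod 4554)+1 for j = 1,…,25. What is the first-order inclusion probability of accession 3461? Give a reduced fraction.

For each position j, as r ranges over 1…4554 the j-th selection hits every accession exactly once, so accession 3461 is selected for exactly 25 of the 4554 starts.
Inclusion probability = 25/4554.

25/4554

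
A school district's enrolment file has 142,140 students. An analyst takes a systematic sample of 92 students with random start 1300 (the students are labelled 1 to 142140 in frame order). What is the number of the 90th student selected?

138805

k = 142140/92 = 1545
90th selection = r + (90−1)·k = 1300 + 89×1545 = 1300 + 137505 = 138805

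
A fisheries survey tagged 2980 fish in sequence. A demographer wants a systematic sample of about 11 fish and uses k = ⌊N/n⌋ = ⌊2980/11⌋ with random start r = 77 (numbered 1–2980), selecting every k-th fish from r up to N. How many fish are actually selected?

k = ⌊2980/11⌋ = 270
Achieved size = ⌊(2980 − 77)/270⌋ + 1 = ⌊2903/270⌋ + 1 = 10 + 1 = 11
(last selection: 77 + 10×270 = 2777 ≤ 2980; next would be 3047 > 2980)

11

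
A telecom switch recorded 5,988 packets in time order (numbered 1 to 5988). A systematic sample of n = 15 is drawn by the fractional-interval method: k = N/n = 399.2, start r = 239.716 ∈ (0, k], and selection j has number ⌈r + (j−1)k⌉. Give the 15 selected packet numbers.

j=1: r + 0k = 239.716 → ⌈·⌉ = 240
j=2: r + 1k = 638.916 → ⌈·⌉ = 639
j=3: r + 2k = 1038.116 → ⌈·⌉ = 1039
j=4: r + 3k = 1437.316 → ⌈·⌉ = 1438
j=5: r + 4k = 1836.516 → ⌈·⌉ = 1837
j=6: r + 5k = 2235.716 → ⌈·⌉ = 2236
j=7: r + 6k = 2634.916 → ⌈·⌉ = 2635
j=8: r + 7k = 3034.116 → ⌈·⌉ = 3035
j=9: r + 8k = 3433.316 → ⌈·⌉ = 3434
j=10: r + 9k = 3832.516 → ⌈·⌉ = 3833
j=11: r + 10k = 4231.716 → ⌈·⌉ = 4232
j=12: r + 11k = 4630.916 → ⌈·⌉ = 4631
j=13: r + 12k = 5030.116 → ⌈·⌉ = 5031
j=14: r + 13k = 5429.316 → ⌈·⌉ = 5430
j=15: r + 14k = 5828.516 → ⌈·⌉ = 5829

240, 639, 1039, 1438, 1837, 2236, 2635, 3035, 3434, 3833, 4232, 4631, 5031, 5430, 5829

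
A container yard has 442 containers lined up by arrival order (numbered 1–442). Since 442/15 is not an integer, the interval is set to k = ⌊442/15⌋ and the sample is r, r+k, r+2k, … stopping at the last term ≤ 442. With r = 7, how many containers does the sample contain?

16

k = ⌊442/15⌋ = 29
Achieved size = ⌊(442 − 7)/29⌋ + 1 = ⌊435/29⌋ + 1 = 15 + 1 = 16
(last selection: 7 + 15×29 = 442 ≤ 442; next would be 471 > 442)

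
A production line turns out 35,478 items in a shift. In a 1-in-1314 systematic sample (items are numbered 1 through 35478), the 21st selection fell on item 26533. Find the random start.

253

k = 1314
r = 26533 − (21−1)×1314 = 26533 − 26280 = 253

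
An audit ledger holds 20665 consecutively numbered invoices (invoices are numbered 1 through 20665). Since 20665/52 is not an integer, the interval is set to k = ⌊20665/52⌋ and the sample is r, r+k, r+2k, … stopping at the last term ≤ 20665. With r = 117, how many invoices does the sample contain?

52

k = ⌊20665/52⌋ = 397
Achieved size = ⌊(20665 − 117)/397⌋ + 1 = ⌊20548/397⌋ + 1 = 51 + 1 = 52
(last selection: 117 + 51×397 = 20364 ≤ 20665; next would be 20761 > 20665)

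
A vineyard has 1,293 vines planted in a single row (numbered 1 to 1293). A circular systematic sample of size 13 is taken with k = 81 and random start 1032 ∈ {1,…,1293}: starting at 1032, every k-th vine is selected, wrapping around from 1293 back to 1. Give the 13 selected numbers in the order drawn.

Selection 1: 1032
Selection 2: 1032 + 81 = 1113
Selection 3: 1113 + 81 = 1194
Selection 4: 1194 + 81 = 1275
Selection 5: 1275 + 81 = 1356 → 1356 − 1293 = 63
Selection 6: 63 + 81 = 144
Selection 7: 144 + 81 = 225
Selection 8: 225 + 81 = 306
Selection 9: 306 + 81 = 387
Selection 10: 387 + 81 = 468
Selection 11: 468 + 81 = 549
Selection 12: 549 + 81 = 630
Selection 13: 630 + 81 = 711

1032, 1113, 1194, 1275, 63, 144, 225, 306, 387, 468, 549, 630, 711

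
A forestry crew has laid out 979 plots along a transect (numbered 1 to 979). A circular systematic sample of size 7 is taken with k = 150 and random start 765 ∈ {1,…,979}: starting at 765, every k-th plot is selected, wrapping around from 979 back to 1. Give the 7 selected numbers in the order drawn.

765, 915, 86, 236, 386, 536, 686

Selection 1: 765
Selection 2: 765 + 150 = 915
Selection 3: 915 + 150 = 1065 → 1065 − 979 = 86
Selection 4: 86 + 150 = 236
Selection 5: 236 + 150 = 386
Selection 6: 386 + 150 = 536
Selection 7: 536 + 150 = 686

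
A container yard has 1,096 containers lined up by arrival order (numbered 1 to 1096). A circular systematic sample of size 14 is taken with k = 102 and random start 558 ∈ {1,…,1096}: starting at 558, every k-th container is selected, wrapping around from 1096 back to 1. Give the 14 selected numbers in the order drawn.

558, 660, 762, 864, 966, 1068, 74, 176, 278, 380, 482, 584, 686, 788

Selection 1: 558
Selection 2: 558 + 102 = 660
Selection 3: 660 + 102 = 762
Selection 4: 762 + 102 = 864
Selection 5: 864 + 102 = 966
Selection 6: 966 + 102 = 1068
Selection 7: 1068 + 102 = 1170 → 1170 − 1096 = 74
Selection 8: 74 + 102 = 176
Selection 9: 176 + 102 = 278
Selection 10: 278 + 102 = 380
Selection 11: 380 + 102 = 482
Selection 12: 482 + 102 = 584
Selection 13: 584 + 102 = 686
Selection 14: 686 + 102 = 788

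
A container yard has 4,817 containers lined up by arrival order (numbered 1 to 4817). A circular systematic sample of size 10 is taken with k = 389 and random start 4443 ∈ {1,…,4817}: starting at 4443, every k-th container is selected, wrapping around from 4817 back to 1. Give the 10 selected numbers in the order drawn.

4443, 15, 404, 793, 1182, 1571, 1960, 2349, 2738, 3127

Selection 1: 4443
Selection 2: 4443 + 389 = 4832 → 4832 − 4817 = 15
Selection 3: 15 + 389 = 404
Selection 4: 404 + 389 = 793
Selection 5: 793 + 389 = 1182
Selection 6: 1182 + 389 = 1571
Selection 7: 1571 + 389 = 1960
Selection 8: 1960 + 389 = 2349
Selection 9: 2349 + 389 = 2738
Selection 10: 2738 + 389 = 3127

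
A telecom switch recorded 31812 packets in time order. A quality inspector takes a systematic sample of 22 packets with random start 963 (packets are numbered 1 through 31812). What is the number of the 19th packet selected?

26991

k = 31812/22 = 1446
19th selection = r + (19−1)·k = 963 + 18×1446 = 963 + 26028 = 26991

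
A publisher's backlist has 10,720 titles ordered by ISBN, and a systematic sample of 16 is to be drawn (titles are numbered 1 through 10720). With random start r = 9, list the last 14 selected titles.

k = N/n = 10720/16 = 670
3rd selection = 9 + 2×670 = 1349
4th: 1349 + 670 = 2019
5th: 2019 + 670 = 2689
6th: 2689 + 670 = 3359
7th: 3359 + 670 = 4029
8th: 4029 + 670 = 4699
9th: 4699 + 670 = 5369
10th: 5369 + 670 = 6039
11th: 6039 + 670 = 6709
12th: 6709 + 670 = 7379
13th: 7379 + 670 = 8049
14th: 8049 + 670 = 8719
15th: 8719 + 670 = 9389
16th: 9389 + 670 = 10059

1349, 2019, 2689, 3359, 4029, 4699, 5369, 6039, 6709, 7379, 8049, 8719, 9389, 10059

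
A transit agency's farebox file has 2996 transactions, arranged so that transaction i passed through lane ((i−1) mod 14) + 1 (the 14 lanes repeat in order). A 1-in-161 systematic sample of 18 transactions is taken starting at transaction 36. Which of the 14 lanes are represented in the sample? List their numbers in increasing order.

Consecutive selections differ by k = 161, so their lane numbers differ by 161 mod 14 = 7.
gcd(161, 14) = 7, so the sample visits 14/7 = 2 distinct residues mod 14.
Start 36 is lane 8; the lanes hit are 1, 8.

1, 8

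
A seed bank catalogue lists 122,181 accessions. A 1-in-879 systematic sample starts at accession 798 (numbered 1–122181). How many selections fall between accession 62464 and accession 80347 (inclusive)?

20

k = 879
First selection ≥ 62464: 798 + ⌈(62464−798)/879⌉·879 = 798 + 71×879 = 63207
Last selection ≤ 80347: 798 + ⌊(80347−798)/879⌋·879 = 798 + 90×879 = 79908
Count = 90 − 71 + 1 = 20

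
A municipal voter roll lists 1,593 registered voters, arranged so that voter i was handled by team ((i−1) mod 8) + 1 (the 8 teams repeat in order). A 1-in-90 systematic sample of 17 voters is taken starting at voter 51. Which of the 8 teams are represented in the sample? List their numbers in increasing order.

1, 3, 5, 7

Consecutive selections differ by k = 90, so their team numbers differ by 90 mod 8 = 2.
gcd(90, 8) = 2, so the sample visits 8/2 = 4 distinct residues mod 8.
Start 51 is team 3; the teams hit are 1, 3, 5, 7.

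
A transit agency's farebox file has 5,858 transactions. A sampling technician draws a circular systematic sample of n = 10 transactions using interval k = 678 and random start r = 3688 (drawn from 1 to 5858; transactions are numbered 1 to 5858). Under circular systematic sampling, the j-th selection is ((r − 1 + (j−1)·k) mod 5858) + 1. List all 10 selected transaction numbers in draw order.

Selection 1: 3688
Selection 2: 3688 + 678 = 4366
Selection 3: 4366 + 678 = 5044
Selection 4: 5044 + 678 = 5722
Selection 5: 5722 + 678 = 6400 → 6400 − 5858 = 542
Selection 6: 542 + 678 = 1220
Selection 7: 1220 + 678 = 1898
Selection 8: 1898 + 678 = 2576
Selection 9: 2576 + 678 = 3254
Selection 10: 3254 + 678 = 3932

3688, 4366, 5044, 5722, 542, 1220, 1898, 2576, 3254, 3932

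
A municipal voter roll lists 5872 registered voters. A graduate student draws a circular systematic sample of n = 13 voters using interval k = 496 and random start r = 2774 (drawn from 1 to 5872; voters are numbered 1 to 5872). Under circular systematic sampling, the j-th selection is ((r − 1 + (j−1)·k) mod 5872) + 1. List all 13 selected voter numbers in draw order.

2774, 3270, 3766, 4262, 4758, 5254, 5750, 374, 870, 1366, 1862, 2358, 2854

Selection 1: 2774
Selection 2: 2774 + 496 = 3270
Selection 3: 3270 + 496 = 3766
Selection 4: 3766 + 496 = 4262
Selection 5: 4262 + 496 = 4758
Selection 6: 4758 + 496 = 5254
Selection 7: 5254 + 496 = 5750
Selection 8: 5750 + 496 = 6246 → 6246 − 5872 = 374
Selection 9: 374 + 496 = 870
Selection 10: 870 + 496 = 1366
Selection 11: 1366 + 496 = 1862
Selection 12: 1862 + 496 = 2358
Selection 13: 2358 + 496 = 2854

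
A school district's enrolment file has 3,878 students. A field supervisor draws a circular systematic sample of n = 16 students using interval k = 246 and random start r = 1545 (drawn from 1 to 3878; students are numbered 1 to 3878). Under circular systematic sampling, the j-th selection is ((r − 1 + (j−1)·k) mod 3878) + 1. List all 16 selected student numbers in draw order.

Selection 1: 1545
Selection 2: 1545 + 246 = 1791
Selection 3: 1791 + 246 = 2037
Selection 4: 2037 + 246 = 2283
Selection 5: 2283 + 246 = 2529
Selection 6: 2529 + 246 = 2775
Selection 7: 2775 + 246 = 3021
Selection 8: 3021 + 246 = 3267
Selection 9: 3267 + 246 = 3513
Selection 10: 3513 + 246 = 3759
Selection 11: 3759 + 246 = 4005 → 4005 − 3878 = 127
Selection 12: 127 + 246 = 373
Selection 13: 373 + 246 = 619
Selection 14: 619 + 246 = 865
Selection 15: 865 + 246 = 1111
Selection 16: 1111 + 246 = 1357

1545, 1791, 2037, 2283, 2529, 2775, 3021, 3267, 3513, 3759, 127, 373, 619, 865, 1111, 1357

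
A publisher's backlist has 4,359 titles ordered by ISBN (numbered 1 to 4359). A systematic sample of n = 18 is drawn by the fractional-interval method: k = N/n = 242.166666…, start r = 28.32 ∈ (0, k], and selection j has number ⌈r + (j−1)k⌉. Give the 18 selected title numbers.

j=1: r + 0k = 28.32 → ⌈·⌉ = 29
j=2: r + 1k = 270.486666… → ⌈·⌉ = 271
j=3: r + 2k = 512.653333… → ⌈·⌉ = 513
j=4: r + 3k = 754.82 → ⌈·⌉ = 755
j=5: r + 4k = 996.986666… → ⌈·⌉ = 997
j=6: r + 5k = 1239.153333… → ⌈·⌉ = 1240
j=7: r + 6k = 1481.32 → ⌈·⌉ = 1482
j=8: r + 7k = 1723.486666… → ⌈·⌉ = 1724
j=9: r + 8k = 1965.653333… → ⌈·⌉ = 1966
j=10: r + 9k = 2207.82 → ⌈·⌉ = 2208
j=11: r + 10k = 2449.986666… → ⌈·⌉ = 2450
j=12: r + 11k = 2692.153333… → ⌈·⌉ = 2693
j=13: r + 12k = 2934.32 → ⌈·⌉ = 2935
j=14: r + 13k = 3176.486666… → ⌈·⌉ = 3177
j=15: r + 14k = 3418.653333… → ⌈·⌉ = 3419
j=16: r + 15k = 3660.82 → ⌈·⌉ = 3661
j=17: r + 16k = 3902.986666… → ⌈·⌉ = 3903
j=18: r + 17k = 4145.153333… → ⌈·⌉ = 4146

29, 271, 513, 755, 997, 1240, 1482, 1724, 1966, 2208, 2450, 2693, 2935, 3177, 3419, 3661, 3903, 4146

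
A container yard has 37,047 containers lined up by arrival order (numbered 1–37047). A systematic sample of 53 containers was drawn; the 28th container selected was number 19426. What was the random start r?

k = 37047/53 = 699
r = 19426 − (28−1)×699 = 19426 − 18873 = 553

553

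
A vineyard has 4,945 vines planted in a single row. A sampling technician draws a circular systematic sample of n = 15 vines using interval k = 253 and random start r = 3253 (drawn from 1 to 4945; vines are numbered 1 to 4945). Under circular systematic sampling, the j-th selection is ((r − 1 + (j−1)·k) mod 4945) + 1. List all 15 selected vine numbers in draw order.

Selection 1: 3253
Selection 2: 3253 + 253 = 3506
Selection 3: 3506 + 253 = 3759
Selection 4: 3759 + 253 = 4012
Selection 5: 4012 + 253 = 4265
Selection 6: 4265 + 253 = 4518
Selection 7: 4518 + 253 = 4771
Selection 8: 4771 + 253 = 5024 → 5024 − 4945 = 79
Selection 9: 79 + 253 = 332
Selection 10: 332 + 253 = 585
Selection 11: 585 + 253 = 838
Selection 12: 838 + 253 = 1091
Selection 13: 1091 + 253 = 1344
Selection 14: 1344 + 253 = 1597
Selection 15: 1597 + 253 = 1850

3253, 3506, 3759, 4012, 4265, 4518, 4771, 79, 332, 585, 838, 1091, 1344, 1597, 1850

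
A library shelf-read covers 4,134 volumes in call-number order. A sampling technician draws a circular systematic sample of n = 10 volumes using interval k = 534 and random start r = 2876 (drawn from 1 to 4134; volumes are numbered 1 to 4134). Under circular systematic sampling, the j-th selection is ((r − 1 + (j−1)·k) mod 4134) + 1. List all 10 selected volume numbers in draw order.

Selection 1: 2876
Selection 2: 2876 + 534 = 3410
Selection 3: 3410 + 534 = 3944
Selection 4: 3944 + 534 = 4478 → 4478 − 4134 = 344
Selection 5: 344 + 534 = 878
Selection 6: 878 + 534 = 1412
Selection 7: 1412 + 534 = 1946
Selection 8: 1946 + 534 = 2480
Selection 9: 2480 + 534 = 3014
Selection 10: 3014 + 534 = 3548

2876, 3410, 3944, 344, 878, 1412, 1946, 2480, 3014, 3548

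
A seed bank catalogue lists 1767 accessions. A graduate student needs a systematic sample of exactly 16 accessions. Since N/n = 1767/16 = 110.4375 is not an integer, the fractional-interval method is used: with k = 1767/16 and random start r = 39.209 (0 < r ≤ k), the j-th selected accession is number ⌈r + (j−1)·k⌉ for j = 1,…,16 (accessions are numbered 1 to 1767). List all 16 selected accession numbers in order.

j=1: r + 0k = 39.209 → ⌈·⌉ = 40
j=2: r + 1k = 149.6465 → ⌈·⌉ = 150
j=3: r + 2k = 260.084 → ⌈·⌉ = 261
j=4: r + 3k = 370.5215 → ⌈·⌉ = 371
j=5: r + 4k = 480.959 → ⌈·⌉ = 481
j=6: r + 5k = 591.3965 → ⌈·⌉ = 592
j=7: r + 6k = 701.834 → ⌈·⌉ = 702
j=8: r + 7k = 812.2715 → ⌈·⌉ = 813
j=9: r + 8k = 922.709 → ⌈·⌉ = 923
j=10: r + 9k = 1033.1465 → ⌈·⌉ = 1034
j=11: r + 10k = 1143.584 → ⌈·⌉ = 1144
j=12: r + 11k = 1254.0215 → ⌈·⌉ = 1255
j=13: r + 12k = 1364.459 → ⌈·⌉ = 1365
j=14: r + 13k = 1474.8965 → ⌈·⌉ = 1475
j=15: r + 14k = 1585.334 → ⌈·⌉ = 1586
j=16: r + 15k = 1695.7715 → ⌈·⌉ = 1696

40, 150, 261, 371, 481, 592, 702, 813, 923, 1034, 1144, 1255, 1365, 1475, 1586, 1696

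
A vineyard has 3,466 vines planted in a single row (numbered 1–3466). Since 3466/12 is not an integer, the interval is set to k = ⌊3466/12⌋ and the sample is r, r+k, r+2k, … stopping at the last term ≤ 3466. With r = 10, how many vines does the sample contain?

k = ⌊3466/12⌋ = 288
Achieved size = ⌊(3466 − 10)/288⌋ + 1 = ⌊3456/288⌋ + 1 = 12 + 1 = 13
(last selection: 10 + 12×288 = 3466 ≤ 3466; next would be 3754 > 3466)

13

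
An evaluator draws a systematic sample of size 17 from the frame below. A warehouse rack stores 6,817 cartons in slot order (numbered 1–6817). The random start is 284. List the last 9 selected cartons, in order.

3492, 3893, 4294, 4695, 5096, 5497, 5898, 6299, 6700

k = N/n = 6817/17 = 401
9th selection = 284 + 8×401 = 3492
10th: 3492 + 401 = 3893
11th: 3893 + 401 = 4294
12th: 4294 + 401 = 4695
13th: 4695 + 401 = 5096
14th: 5096 + 401 = 5497
15th: 5497 + 401 = 5898
16th: 5898 + 401 = 6299
17th: 6299 + 401 = 6700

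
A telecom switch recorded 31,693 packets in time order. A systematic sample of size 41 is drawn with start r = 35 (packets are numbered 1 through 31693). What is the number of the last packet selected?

k = 31693/41 = 773
41st selection = r + (41−1)·k = 35 + 40×773 = 35 + 30920 = 30955

30955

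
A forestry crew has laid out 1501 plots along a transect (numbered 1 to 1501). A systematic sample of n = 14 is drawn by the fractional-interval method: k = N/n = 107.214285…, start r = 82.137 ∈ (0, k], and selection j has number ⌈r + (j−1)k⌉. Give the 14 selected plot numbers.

83, 190, 297, 404, 511, 619, 726, 833, 940, 1048, 1155, 1262, 1369, 1476

j=1: r + 0k = 82.137 → ⌈·⌉ = 83
j=2: r + 1k = 189.351285… → ⌈·⌉ = 190
j=3: r + 2k = 296.565571… → ⌈·⌉ = 297
j=4: r + 3k = 403.779857… → ⌈·⌉ = 404
j=5: r + 4k = 510.994142… → ⌈·⌉ = 511
j=6: r + 5k = 618.208428… → ⌈·⌉ = 619
j=7: r + 6k = 725.422714… → ⌈·⌉ = 726
j=8: r + 7k = 832.637 → ⌈·⌉ = 833
j=9: r + 8k = 939.851285… → ⌈·⌉ = 940
j=10: r + 9k = 1047.065571… → ⌈·⌉ = 1048
j=11: r + 10k = 1154.279857… → ⌈·⌉ = 1155
j=12: r + 11k = 1261.494142… → ⌈·⌉ = 1262
j=13: r + 12k = 1368.708428… → ⌈·⌉ = 1369
j=14: r + 13k = 1475.922714… → ⌈·⌉ = 1476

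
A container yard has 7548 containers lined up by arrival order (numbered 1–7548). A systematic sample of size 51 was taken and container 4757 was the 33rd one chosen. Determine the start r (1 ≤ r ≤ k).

21

k = 7548/51 = 148
r = 4757 − (33−1)×148 = 4757 − 4736 = 21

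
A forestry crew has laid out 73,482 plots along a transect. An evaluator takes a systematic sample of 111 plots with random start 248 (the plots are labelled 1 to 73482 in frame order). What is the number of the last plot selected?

k = 73482/111 = 662
111th selection = r + (111−1)·k = 248 + 110×662 = 248 + 72820 = 73068

73068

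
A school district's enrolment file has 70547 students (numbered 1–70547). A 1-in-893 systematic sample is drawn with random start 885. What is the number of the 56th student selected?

k = 893
56th selection = r + (56−1)·k = 885 + 55×893 = 885 + 49115 = 50000

50000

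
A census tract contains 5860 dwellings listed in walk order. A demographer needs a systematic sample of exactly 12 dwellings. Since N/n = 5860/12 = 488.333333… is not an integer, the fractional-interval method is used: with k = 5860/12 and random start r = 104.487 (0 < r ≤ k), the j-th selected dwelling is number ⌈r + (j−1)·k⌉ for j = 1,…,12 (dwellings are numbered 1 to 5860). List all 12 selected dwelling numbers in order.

j=1: r + 0k = 104.487 → ⌈·⌉ = 105
j=2: r + 1k = 592.820333… → ⌈·⌉ = 593
j=3: r + 2k = 1081.153666… → ⌈·⌉ = 1082
j=4: r + 3k = 1569.487 → ⌈·⌉ = 1570
j=5: r + 4k = 2057.820333… → ⌈·⌉ = 2058
j=6: r + 5k = 2546.153666… → ⌈·⌉ = 2547
j=7: r + 6k = 3034.487 → ⌈·⌉ = 3035
j=8: r + 7k = 3522.820333… → ⌈·⌉ = 3523
j=9: r + 8k = 4011.153666… → ⌈·⌉ = 4012
j=10: r + 9k = 4499.487 → ⌈·⌉ = 4500
j=11: r + 10k = 4987.820333… → ⌈·⌉ = 4988
j=12: r + 11k = 5476.153666… → ⌈·⌉ = 5477

105, 593, 1082, 1570, 2058, 2547, 3035, 3523, 4012, 4500, 4988, 5477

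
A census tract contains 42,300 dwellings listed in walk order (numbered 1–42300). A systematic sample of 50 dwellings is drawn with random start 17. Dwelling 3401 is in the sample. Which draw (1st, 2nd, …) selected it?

k = 42300/50 = 846
position = (3401 − 17)/846 + 1 = 3384/846 + 1 = 4 + 1 = 5

5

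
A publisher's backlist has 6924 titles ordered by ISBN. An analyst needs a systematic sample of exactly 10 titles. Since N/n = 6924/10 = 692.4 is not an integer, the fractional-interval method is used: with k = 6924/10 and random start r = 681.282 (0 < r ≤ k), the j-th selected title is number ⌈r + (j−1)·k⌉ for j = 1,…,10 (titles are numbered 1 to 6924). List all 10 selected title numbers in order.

682, 1374, 2067, 2759, 3451, 4144, 4836, 5529, 6221, 6913

j=1: r + 0k = 681.282 → ⌈·⌉ = 682
j=2: r + 1k = 1373.682 → ⌈·⌉ = 1374
j=3: r + 2k = 2066.082 → ⌈·⌉ = 2067
j=4: r + 3k = 2758.482 → ⌈·⌉ = 2759
j=5: r + 4k = 3450.882 → ⌈·⌉ = 3451
j=6: r + 5k = 4143.282 → ⌈·⌉ = 4144
j=7: r + 6k = 4835.682 → ⌈·⌉ = 4836
j=8: r + 7k = 5528.082 → ⌈·⌉ = 5529
j=9: r + 8k = 6220.482 → ⌈·⌉ = 6221
j=10: r + 9k = 6912.882 → ⌈·⌉ = 6913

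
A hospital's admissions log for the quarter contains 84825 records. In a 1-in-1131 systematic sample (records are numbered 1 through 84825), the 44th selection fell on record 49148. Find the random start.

515

k = 1131
r = 49148 − (44−1)×1131 = 49148 − 48633 = 515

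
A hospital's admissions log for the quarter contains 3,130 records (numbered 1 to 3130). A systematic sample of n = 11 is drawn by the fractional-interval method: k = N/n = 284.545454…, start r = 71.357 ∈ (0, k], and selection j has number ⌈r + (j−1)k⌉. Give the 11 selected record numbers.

j=1: r + 0k = 71.357 → ⌈·⌉ = 72
j=2: r + 1k = 355.902454… → ⌈·⌉ = 356
j=3: r + 2k = 640.447909… → ⌈·⌉ = 641
j=4: r + 3k = 924.993363… → ⌈·⌉ = 925
j=5: r + 4k = 1209.538818… → ⌈·⌉ = 1210
j=6: r + 5k = 1494.084272… → ⌈·⌉ = 1495
j=7: r + 6k = 1778.629727… → ⌈·⌉ = 1779
j=8: r + 7k = 2063.175181… → ⌈·⌉ = 2064
j=9: r + 8k = 2347.720636… → ⌈·⌉ = 2348
j=10: r + 9k = 2632.266090… → ⌈·⌉ = 2633
j=11: r + 10k = 2916.811545… → ⌈·⌉ = 2917

72, 356, 641, 925, 1210, 1495, 1779, 2064, 2348, 2633, 2917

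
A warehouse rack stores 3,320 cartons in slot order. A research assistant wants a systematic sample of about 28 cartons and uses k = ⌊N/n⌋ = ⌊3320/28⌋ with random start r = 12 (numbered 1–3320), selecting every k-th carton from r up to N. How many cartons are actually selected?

29

k = ⌊3320/28⌋ = 118
Achieved size = ⌊(3320 − 12)/118⌋ + 1 = ⌊3308/118⌋ + 1 = 28 + 1 = 29
(last selection: 12 + 28×118 = 3316 ≤ 3320; next would be 3434 > 3320)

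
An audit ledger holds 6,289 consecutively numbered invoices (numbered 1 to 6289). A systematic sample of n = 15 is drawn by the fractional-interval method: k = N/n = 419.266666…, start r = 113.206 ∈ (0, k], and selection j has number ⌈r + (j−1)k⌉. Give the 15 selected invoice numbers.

j=1: r + 0k = 113.206 → ⌈·⌉ = 114
j=2: r + 1k = 532.472666… → ⌈·⌉ = 533
j=3: r + 2k = 951.739333… → ⌈·⌉ = 952
j=4: r + 3k = 1371.006 → ⌈·⌉ = 1372
j=5: r + 4k = 1790.272666… → ⌈·⌉ = 1791
j=6: r + 5k = 2209.539333… → ⌈·⌉ = 2210
j=7: r + 6k = 2628.806 → ⌈·⌉ = 2629
j=8: r + 7k = 3048.072666… → ⌈·⌉ = 3049
j=9: r + 8k = 3467.339333… → ⌈·⌉ = 3468
j=10: r + 9k = 3886.606 → ⌈·⌉ = 3887
j=11: r + 10k = 4305.872666… → ⌈·⌉ = 4306
j=12: r + 11k = 4725.139333… → ⌈·⌉ = 4726
j=13: r + 12k = 5144.406 → ⌈·⌉ = 5145
j=14: r + 13k = 5563.672666… → ⌈·⌉ = 5564
j=15: r + 14k = 5982.939333… → ⌈·⌉ = 5983

114, 533, 952, 1372, 1791, 2210, 2629, 3049, 3468, 3887, 4306, 4726, 5145, 5564, 5983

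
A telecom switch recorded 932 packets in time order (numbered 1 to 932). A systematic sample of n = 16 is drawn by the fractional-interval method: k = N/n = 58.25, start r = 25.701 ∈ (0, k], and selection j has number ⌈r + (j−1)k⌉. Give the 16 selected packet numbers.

26, 84, 143, 201, 259, 317, 376, 434, 492, 550, 609, 667, 725, 783, 842, 900

j=1: r + 0k = 25.701 → ⌈·⌉ = 26
j=2: r + 1k = 83.951 → ⌈·⌉ = 84
j=3: r + 2k = 142.201 → ⌈·⌉ = 143
j=4: r + 3k = 200.451 → ⌈·⌉ = 201
j=5: r + 4k = 258.701 → ⌈·⌉ = 259
j=6: r + 5k = 316.951 → ⌈·⌉ = 317
j=7: r + 6k = 375.201 → ⌈·⌉ = 376
j=8: r + 7k = 433.451 → ⌈·⌉ = 434
j=9: r + 8k = 491.701 → ⌈·⌉ = 492
j=10: r + 9k = 549.951 → ⌈·⌉ = 550
j=11: r + 10k = 608.201 → ⌈·⌉ = 609
j=12: r + 11k = 666.451 → ⌈·⌉ = 667
j=13: r + 12k = 724.701 → ⌈·⌉ = 725
j=14: r + 13k = 782.951 → ⌈·⌉ = 783
j=15: r + 14k = 841.201 → ⌈·⌉ = 842
j=16: r + 15k = 899.451 → ⌈·⌉ = 900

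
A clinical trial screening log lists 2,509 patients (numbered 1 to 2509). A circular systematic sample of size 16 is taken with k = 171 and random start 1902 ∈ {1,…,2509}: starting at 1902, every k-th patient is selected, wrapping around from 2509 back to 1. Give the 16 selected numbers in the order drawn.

1902, 2073, 2244, 2415, 77, 248, 419, 590, 761, 932, 1103, 1274, 1445, 1616, 1787, 1958

Selection 1: 1902
Selection 2: 1902 + 171 = 2073
Selection 3: 2073 + 171 = 2244
Selection 4: 2244 + 171 = 2415
Selection 5: 2415 + 171 = 2586 → 2586 − 2509 = 77
Selection 6: 77 + 171 = 248
Selection 7: 248 + 171 = 419
Selection 8: 419 + 171 = 590
Selection 9: 590 + 171 = 761
Selection 10: 761 + 171 = 932
Selection 11: 932 + 171 = 1103
Selection 12: 1103 + 171 = 1274
Selection 13: 1274 + 171 = 1445
Selection 14: 1445 + 171 = 1616
Selection 15: 1616 + 171 = 1787
Selection 16: 1787 + 171 = 1958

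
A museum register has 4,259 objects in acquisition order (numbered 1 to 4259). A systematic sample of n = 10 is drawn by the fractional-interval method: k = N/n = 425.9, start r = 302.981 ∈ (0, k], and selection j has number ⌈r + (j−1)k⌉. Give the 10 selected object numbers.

j=1: r + 0k = 302.981 → ⌈·⌉ = 303
j=2: r + 1k = 728.881 → ⌈·⌉ = 729
j=3: r + 2k = 1154.781 → ⌈·⌉ = 1155
j=4: r + 3k = 1580.681 → ⌈·⌉ = 1581
j=5: r + 4k = 2006.581 → ⌈·⌉ = 2007
j=6: r + 5k = 2432.481 → ⌈·⌉ = 2433
j=7: r + 6k = 2858.381 → ⌈·⌉ = 2859
j=8: r + 7k = 3284.281 → ⌈·⌉ = 3285
j=9: r + 8k = 3710.181 → ⌈·⌉ = 3711
j=10: r + 9k = 4136.081 → ⌈·⌉ = 4137

303, 729, 1155, 1581, 2007, 2433, 2859, 3285, 3711, 4137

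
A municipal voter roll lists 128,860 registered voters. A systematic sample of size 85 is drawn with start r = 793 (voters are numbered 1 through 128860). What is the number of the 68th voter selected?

102365

k = 128860/85 = 1516
68th selection = r + (68−1)·k = 793 + 67×1516 = 793 + 101572 = 102365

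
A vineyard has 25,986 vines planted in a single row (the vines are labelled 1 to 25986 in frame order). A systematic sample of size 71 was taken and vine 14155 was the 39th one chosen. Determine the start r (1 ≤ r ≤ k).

k = 25986/71 = 366
r = 14155 − (39−1)×366 = 14155 − 13908 = 247

247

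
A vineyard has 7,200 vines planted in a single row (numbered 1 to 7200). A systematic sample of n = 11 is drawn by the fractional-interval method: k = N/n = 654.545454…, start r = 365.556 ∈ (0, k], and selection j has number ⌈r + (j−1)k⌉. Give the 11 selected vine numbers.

j=1: r + 0k = 365.556 → ⌈·⌉ = 366
j=2: r + 1k = 1020.101454… → ⌈·⌉ = 1021
j=3: r + 2k = 1674.646909… → ⌈·⌉ = 1675
j=4: r + 3k = 2329.192363… → ⌈·⌉ = 2330
j=5: r + 4k = 2983.737818… → ⌈·⌉ = 2984
j=6: r + 5k = 3638.283272… → ⌈·⌉ = 3639
j=7: r + 6k = 4292.828727… → ⌈·⌉ = 4293
j=8: r + 7k = 4947.374181… → ⌈·⌉ = 4948
j=9: r + 8k = 5601.919636… → ⌈·⌉ = 5602
j=10: r + 9k = 6256.465090… → ⌈·⌉ = 6257
j=11: r + 10k = 6911.010545… → ⌈·⌉ = 6912

366, 1021, 1675, 2330, 2984, 3639, 4293, 4948, 5602, 6257, 6912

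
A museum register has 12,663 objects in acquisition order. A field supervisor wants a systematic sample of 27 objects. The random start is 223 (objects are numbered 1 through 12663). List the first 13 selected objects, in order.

k = N/n = 12663/27 = 469
object 1: 223
object 2: 223 + 469 = 692
object 3: 692 + 469 = 1161
object 4: 1161 + 469 = 1630
object 5: 1630 + 469 = 2099
object 6: 2099 + 469 = 2568
object 7: 2568 + 469 = 3037
object 8: 3037 + 469 = 3506
object 9: 3506 + 469 = 3975
object 10: 3975 + 469 = 4444
object 11: 4444 + 469 = 4913
object 12: 4913 + 469 = 5382
object 13: 5382 + 469 = 5851

223, 692, 1161, 1630, 2099, 2568, 3037, 3506, 3975, 4444, 4913, 5382, 5851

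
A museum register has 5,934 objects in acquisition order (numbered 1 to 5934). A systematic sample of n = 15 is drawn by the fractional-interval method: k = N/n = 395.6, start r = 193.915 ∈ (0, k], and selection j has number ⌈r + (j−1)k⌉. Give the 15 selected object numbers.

j=1: r + 0k = 193.915 → ⌈·⌉ = 194
j=2: r + 1k = 589.515 → ⌈·⌉ = 590
j=3: r + 2k = 985.115 → ⌈·⌉ = 986
j=4: r + 3k = 1380.715 → ⌈·⌉ = 1381
j=5: r + 4k = 1776.315 → ⌈·⌉ = 1777
j=6: r + 5k = 2171.915 → ⌈·⌉ = 2172
j=7: r + 6k = 2567.515 → ⌈·⌉ = 2568
j=8: r + 7k = 2963.115 → ⌈·⌉ = 2964
j=9: r + 8k = 3358.715 → ⌈·⌉ = 3359
j=10: r + 9k = 3754.315 → ⌈·⌉ = 3755
j=11: r + 10k = 4149.915 → ⌈·⌉ = 4150
j=12: r + 11k = 4545.515 → ⌈·⌉ = 4546
j=13: r + 12k = 4941.115 → ⌈·⌉ = 4942
j=14: r + 13k = 5336.715 → ⌈·⌉ = 5337
j=15: r + 14k = 5732.315 → ⌈·⌉ = 5733

194, 590, 986, 1381, 1777, 2172, 2568, 2964, 3359, 3755, 4150, 4546, 4942, 5337, 5733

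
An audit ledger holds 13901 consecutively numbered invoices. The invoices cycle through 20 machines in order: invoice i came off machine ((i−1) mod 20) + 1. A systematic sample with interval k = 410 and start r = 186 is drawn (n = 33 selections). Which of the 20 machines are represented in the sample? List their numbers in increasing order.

Consecutive selections differ by k = 410, so their machine numbers differ by 410 mod 20 = 10.
gcd(410, 20) = 10, so the sample visits 20/10 = 2 distinct residues mod 20.
Start 186 is machine 6; the machines hit are 6, 16.

6, 16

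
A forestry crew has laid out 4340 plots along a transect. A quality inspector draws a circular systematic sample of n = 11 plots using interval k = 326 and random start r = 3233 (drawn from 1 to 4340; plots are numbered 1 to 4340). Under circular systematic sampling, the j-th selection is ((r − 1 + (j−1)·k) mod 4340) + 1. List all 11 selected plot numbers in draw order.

3233, 3559, 3885, 4211, 197, 523, 849, 1175, 1501, 1827, 2153

Selection 1: 3233
Selection 2: 3233 + 326 = 3559
Selection 3: 3559 + 326 = 3885
Selection 4: 3885 + 326 = 4211
Selection 5: 4211 + 326 = 4537 → 4537 − 4340 = 197
Selection 6: 197 + 326 = 523
Selection 7: 523 + 326 = 849
Selection 8: 849 + 326 = 1175
Selection 9: 1175 + 326 = 1501
Selection 10: 1501 + 326 = 1827
Selection 11: 1827 + 326 = 2153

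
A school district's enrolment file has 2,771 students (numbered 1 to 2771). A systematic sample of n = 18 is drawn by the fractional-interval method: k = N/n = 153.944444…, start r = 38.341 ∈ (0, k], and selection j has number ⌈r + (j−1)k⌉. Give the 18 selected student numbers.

39, 193, 347, 501, 655, 809, 963, 1116, 1270, 1424, 1578, 1732, 1886, 2040, 2194, 2348, 2502, 2656

j=1: r + 0k = 38.341 → ⌈·⌉ = 39
j=2: r + 1k = 192.285444… → ⌈·⌉ = 193
j=3: r + 2k = 346.229888… → ⌈·⌉ = 347
j=4: r + 3k = 500.174333… → ⌈·⌉ = 501
j=5: r + 4k = 654.118777… → ⌈·⌉ = 655
j=6: r + 5k = 808.063222… → ⌈·⌉ = 809
j=7: r + 6k = 962.007666… → ⌈·⌉ = 963
j=8: r + 7k = 1115.952111… → ⌈·⌉ = 1116
j=9: r + 8k = 1269.896555… → ⌈·⌉ = 1270
j=10: r + 9k = 1423.841 → ⌈·⌉ = 1424
j=11: r + 10k = 1577.785444… → ⌈·⌉ = 1578
j=12: r + 11k = 1731.729888… → ⌈·⌉ = 1732
j=13: r + 12k = 1885.674333… → ⌈·⌉ = 1886
j=14: r + 13k = 2039.618777… → ⌈·⌉ = 2040
j=15: r + 14k = 2193.563222… → ⌈·⌉ = 2194
j=16: r + 15k = 2347.507666… → ⌈·⌉ = 2348
j=17: r + 16k = 2501.452111… → ⌈·⌉ = 2502
j=18: r + 17k = 2655.396555… → ⌈·⌉ = 2656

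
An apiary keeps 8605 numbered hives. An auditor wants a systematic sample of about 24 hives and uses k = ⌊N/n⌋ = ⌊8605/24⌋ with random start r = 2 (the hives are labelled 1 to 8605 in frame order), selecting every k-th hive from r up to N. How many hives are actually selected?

k = ⌊8605/24⌋ = 358
Achieved size = ⌊(8605 − 2)/358⌋ + 1 = ⌊8603/358⌋ + 1 = 24 + 1 = 25
(last selection: 2 + 24×358 = 8594 ≤ 8605; next would be 8952 > 8605)

25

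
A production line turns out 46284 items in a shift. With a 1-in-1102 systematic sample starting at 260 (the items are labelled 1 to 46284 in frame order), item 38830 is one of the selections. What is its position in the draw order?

36

k = 1102
position = (38830 − 260)/1102 + 1 = 38570/1102 + 1 = 35 + 1 = 36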